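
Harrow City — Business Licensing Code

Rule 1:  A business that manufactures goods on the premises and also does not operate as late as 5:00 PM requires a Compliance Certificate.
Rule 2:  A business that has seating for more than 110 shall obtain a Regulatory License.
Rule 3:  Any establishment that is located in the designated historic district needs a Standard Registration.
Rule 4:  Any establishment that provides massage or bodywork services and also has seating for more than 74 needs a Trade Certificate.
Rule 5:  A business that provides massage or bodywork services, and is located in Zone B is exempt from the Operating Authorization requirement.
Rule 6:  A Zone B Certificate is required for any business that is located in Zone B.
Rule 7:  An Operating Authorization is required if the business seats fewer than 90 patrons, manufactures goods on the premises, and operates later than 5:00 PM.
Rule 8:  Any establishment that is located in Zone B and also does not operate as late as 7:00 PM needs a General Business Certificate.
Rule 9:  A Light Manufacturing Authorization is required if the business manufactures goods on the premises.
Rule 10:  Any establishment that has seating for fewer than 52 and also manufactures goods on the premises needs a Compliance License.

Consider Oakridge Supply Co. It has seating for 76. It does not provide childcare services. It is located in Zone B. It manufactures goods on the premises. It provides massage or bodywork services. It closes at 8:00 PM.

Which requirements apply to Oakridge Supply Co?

Light Manufacturing Authorization, Trade Certificate, Zone B Certificate

Rule 1: manufactures goods on the premises; closes 8:00 PM, after 5:00 PM → Compliance Certificate not required.
Rule 2: seating 76 ≤ 110 → Regulatory License not required.
Rule 3: is located in Zone B (not: is located in the designated historic district) → Standard Registration not required.
Rule 4: provides massage or bodywork services; seating 76 > 74 → Trade Certificate required.
Rule 5: provides massage or bodywork services; is located in Zone B → exempt from Operating Authorization.
Rule 6: is located in Zone B → Zone B Certificate required.
Rule 7: seating 76 < 90; manufactures goods on the premises; closes 8:00 PM, after 5:00 PM → Operating Authorization required.
Rule 8: is located in Zone B; closes 8:00 PM, after 7:00 PM → General Business Certificate not required.
Rule 9: manufactures goods on the premises → Light Manufacturing Authorization required.
Rule 10: seating 76 ≥ 52; manufactures goods on the premises → Compliance License not required.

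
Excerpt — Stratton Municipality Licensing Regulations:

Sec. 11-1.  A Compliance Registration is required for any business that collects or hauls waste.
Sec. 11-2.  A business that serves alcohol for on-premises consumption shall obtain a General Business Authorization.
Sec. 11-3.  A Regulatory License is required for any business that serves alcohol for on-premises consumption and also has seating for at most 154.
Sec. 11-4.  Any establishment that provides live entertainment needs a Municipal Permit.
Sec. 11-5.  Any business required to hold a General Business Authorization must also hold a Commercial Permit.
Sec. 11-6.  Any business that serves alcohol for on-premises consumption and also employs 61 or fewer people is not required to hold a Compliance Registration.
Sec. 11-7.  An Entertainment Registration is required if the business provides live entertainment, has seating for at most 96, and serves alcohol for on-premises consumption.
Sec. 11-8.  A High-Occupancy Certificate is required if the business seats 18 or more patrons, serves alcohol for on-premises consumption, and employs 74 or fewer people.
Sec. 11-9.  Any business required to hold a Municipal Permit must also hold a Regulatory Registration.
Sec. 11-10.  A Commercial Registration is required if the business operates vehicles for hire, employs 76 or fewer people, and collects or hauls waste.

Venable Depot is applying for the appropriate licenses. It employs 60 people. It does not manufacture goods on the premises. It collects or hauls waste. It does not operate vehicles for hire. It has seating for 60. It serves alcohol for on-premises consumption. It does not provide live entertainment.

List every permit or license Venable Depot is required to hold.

Sec. 11-1. collects or hauls waste → Compliance Registration required.
Sec. 11-2. serves alcohol for on-premises consumption → General Business Authorization required.
Sec. 11-3. serves alcohol for on-premises consumption; seating 60 ≤ 154 → Regulatory License required.
Sec. 11-4. does not provide live entertainment → Municipal Permit not required.
Sec. 11-5. General Business Authorization is required → Commercial Permit also required.
Sec. 11-6. serves alcohol for on-premises consumption; employees 60 ≤ 61 → exempt from Compliance Registration.
Sec. 11-7. does not provide live entertainment; seating 60 ≤ 96; serves alcohol for on-premises consumption → Entertainment Registration not required.
Sec. 11-8. seating 60 ≥ 18; serves alcohol for on-premises consumption; employees 60 ≤ 74 → High-Occupancy Certificate required.
Sec. 11-9. Municipal Permit is not required → no effect.
Sec. 11-10. does not operate vehicles for hire; employees 60 ≤ 76; collects or hauls waste → Commercial Registration not required.

Commercial Permit, General Business Authorization, High-Occupancy Certificate, Regulatory License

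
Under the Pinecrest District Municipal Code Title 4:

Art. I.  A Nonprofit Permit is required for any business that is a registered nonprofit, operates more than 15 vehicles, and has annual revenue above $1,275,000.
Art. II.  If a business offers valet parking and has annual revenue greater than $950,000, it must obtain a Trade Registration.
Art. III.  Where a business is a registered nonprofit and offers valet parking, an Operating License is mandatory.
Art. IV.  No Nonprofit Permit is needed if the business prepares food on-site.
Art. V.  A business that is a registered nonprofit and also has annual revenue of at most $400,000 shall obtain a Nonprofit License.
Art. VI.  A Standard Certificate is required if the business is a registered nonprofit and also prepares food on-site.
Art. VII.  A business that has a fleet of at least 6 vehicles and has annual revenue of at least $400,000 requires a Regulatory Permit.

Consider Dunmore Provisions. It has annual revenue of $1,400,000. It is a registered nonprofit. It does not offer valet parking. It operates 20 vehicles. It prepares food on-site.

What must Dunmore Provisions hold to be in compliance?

Art. I. is a registered nonprofit; vehicles 20 > 15; revenue $1,400,000 > $1,275,000 → Nonprofit Permit required.
Art. II. does not offer valet parking; revenue $1,400,000 > $950,000 → Trade Registration not required.
Art. III. is a registered nonprofit; does not offer valet parking → Operating License not required.
Art. IV. prepares food on-site → exempt from Nonprofit Permit.
Art. V. is a registered nonprofit; revenue $1,400,000 > $400,000 → Nonprofit License not required.
Art. VI. is a registered nonprofit; prepares food on-site → Standard Certificate required.
Art. VII. vehicles 20 ≥ 6; revenue $1,400,000 ≥ $400,000 → Regulatory Permit required.

Regulatory Permit, Standard Certificate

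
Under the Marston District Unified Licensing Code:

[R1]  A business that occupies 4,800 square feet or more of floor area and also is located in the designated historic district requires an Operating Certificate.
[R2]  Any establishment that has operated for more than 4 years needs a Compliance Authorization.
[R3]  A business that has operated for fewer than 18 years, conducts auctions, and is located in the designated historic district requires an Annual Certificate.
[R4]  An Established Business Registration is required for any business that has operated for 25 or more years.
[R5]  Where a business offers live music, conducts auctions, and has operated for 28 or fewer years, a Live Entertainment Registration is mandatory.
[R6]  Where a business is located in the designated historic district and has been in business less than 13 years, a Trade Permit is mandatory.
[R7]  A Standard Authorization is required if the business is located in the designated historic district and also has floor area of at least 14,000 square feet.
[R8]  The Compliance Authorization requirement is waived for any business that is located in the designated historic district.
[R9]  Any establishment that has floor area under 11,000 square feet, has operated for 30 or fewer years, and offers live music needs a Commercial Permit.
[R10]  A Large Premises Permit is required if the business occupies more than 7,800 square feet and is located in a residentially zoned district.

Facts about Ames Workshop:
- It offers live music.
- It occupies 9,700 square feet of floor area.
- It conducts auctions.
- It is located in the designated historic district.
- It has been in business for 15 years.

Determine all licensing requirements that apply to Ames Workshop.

Annual Certificate, Commercial Permit, Live Entertainment Registration, Operating Certificate

[R1] floor area 9,700 square feet ≥ 4,800 square feet; is located in the designated historic district → Operating Certificate required.
[R2] years in business 15 > 4 → Compliance Authorization required.
[R3] years in business 15 < 18; conducts auctions; is located in the designated historic district → Annual Certificate required.
[R4] years in business 15 < 25 → Established Business Registration not required.
[R5] offers live music; conducts auctions; years in business 15 ≤ 28 → Live Entertainment Registration required.
[R6] is located in the designated historic district; years in business 15 ≥ 13 → Trade Permit not required.
[R7] is located in the designated historic district; floor area 9,700 square feet < 14,000 square feet → Standard Authorization not required.
[R8] is located in the designated historic district → exempt from Compliance Authorization.
[R9] floor area 9,700 square feet < 11,000 square feet; years in business 15 ≤ 30; offers live music → Commercial Permit required.
[R10] floor area 9,700 square feet > 7,800 square feet; is located in the designated historic district (not: is located in a residentially zoned district) → Large Premises Permit not required.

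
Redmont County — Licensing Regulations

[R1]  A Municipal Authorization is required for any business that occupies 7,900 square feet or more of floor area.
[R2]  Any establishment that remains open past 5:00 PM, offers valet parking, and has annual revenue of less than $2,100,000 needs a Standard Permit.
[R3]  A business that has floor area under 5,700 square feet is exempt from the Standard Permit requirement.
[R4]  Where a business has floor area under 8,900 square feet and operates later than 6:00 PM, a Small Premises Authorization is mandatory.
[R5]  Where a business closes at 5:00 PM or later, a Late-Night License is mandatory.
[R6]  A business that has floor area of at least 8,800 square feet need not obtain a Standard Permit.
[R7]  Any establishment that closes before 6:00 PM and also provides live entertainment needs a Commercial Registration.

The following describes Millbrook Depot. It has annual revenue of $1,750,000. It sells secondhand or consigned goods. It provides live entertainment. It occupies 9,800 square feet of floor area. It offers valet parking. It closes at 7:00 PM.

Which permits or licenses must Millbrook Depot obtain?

[R1] floor area 9,800 square feet ≥ 7,900 square feet → Municipal Authorization required.
[R2] closes 7:00 PM, after 5:00 PM; offers valet parking; revenue $1,750,000 < $2,100,000 → Standard Permit required.
[R3] floor area 9,800 square feet ≥ 5,700 square feet → Standard Permit exemption does not apply.
[R4] floor area 9,800 square feet ≥ 8,900 square feet; closes 7:00 PM, after 6:00 PM → Small Premises Authorization not required.
[R5] closes 7:00 PM, after 5:00 PM → Late-Night License required.
[R6] floor area 9,800 square feet ≥ 8,800 square feet → exempt from Standard Permit.
[R7] closes 7:00 PM, after 6:00 PM; provides live entertainment → Commercial Registration not required.

Late-Night License, Municipal Authorization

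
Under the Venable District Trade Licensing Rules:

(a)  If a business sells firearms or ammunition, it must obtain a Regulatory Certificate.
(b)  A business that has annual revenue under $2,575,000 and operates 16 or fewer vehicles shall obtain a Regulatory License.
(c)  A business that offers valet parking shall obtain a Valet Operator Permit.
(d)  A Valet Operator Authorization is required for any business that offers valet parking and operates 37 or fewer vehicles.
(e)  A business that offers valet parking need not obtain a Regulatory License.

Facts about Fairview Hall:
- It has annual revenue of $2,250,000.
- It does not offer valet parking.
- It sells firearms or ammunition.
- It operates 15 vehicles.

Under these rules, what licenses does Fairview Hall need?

(a) sells firearms or ammunition → Regulatory Certificate required.
(b) revenue $2,250,000 < $2,575,000; vehicles 15 ≤ 16 → Regulatory License required.
(c) does not offer valet parking → Valet Operator Permit not required.
(d) does not offer valet parking; vehicles 15 ≤ 37 → Valet Operator Authorization not required.
(e) does not offer valet parking → Regulatory License exemption does not apply.

Regulatory Certificate, Regulatory License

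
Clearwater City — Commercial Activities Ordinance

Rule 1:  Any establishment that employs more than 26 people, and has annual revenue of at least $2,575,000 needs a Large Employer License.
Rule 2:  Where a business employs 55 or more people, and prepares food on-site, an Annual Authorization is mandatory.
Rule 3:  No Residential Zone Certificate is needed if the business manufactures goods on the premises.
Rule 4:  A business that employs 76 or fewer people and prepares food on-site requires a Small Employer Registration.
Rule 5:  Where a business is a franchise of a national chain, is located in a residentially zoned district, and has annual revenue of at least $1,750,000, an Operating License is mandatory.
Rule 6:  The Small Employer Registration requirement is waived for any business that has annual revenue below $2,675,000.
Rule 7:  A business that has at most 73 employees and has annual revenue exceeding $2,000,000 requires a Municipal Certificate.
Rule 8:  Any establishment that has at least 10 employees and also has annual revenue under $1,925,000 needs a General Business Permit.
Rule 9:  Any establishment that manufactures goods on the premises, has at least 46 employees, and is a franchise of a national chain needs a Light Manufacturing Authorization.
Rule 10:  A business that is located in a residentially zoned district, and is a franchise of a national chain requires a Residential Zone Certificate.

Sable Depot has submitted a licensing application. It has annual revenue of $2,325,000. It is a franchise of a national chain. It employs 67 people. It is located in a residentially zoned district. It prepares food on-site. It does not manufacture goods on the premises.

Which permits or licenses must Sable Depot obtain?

Annual Authorization, Municipal Certificate, Operating License, Residential Zone Certificate

Rule 1: employees 67 > 26; revenue $2,325,000 < $2,575,000 → Large Employer License not required.
Rule 2: employees 67 ≥ 55; prepares food on-site → Annual Authorization required.
Rule 3: does not manufacture goods on the premises → Residential Zone Certificate exemption does not apply.
Rule 4: employees 67 ≤ 76; prepares food on-site → Small Employer Registration required.
Rule 5: is a franchise of a national chain; is located in a residentially zoned district; revenue $2,325,000 ≥ $1,750,000 → Operating License required.
Rule 6: revenue $2,325,000 < $2,675,000 → exempt from Small Employer Registration.
Rule 7: employees 67 ≤ 73; revenue $2,325,000 > $2,000,000 → Municipal Certificate required.
Rule 8: employees 67 ≥ 10; revenue $2,325,000 ≥ $1,925,000 → General Business Permit not required.
Rule 9: does not manufacture goods on the premises; employees 67 ≥ 46; is a franchise of a national chain → Light Manufacturing Authorization not required.
Rule 10: is located in a residentially zoned district; is a franchise of a national chain → Residential Zone Certificate required.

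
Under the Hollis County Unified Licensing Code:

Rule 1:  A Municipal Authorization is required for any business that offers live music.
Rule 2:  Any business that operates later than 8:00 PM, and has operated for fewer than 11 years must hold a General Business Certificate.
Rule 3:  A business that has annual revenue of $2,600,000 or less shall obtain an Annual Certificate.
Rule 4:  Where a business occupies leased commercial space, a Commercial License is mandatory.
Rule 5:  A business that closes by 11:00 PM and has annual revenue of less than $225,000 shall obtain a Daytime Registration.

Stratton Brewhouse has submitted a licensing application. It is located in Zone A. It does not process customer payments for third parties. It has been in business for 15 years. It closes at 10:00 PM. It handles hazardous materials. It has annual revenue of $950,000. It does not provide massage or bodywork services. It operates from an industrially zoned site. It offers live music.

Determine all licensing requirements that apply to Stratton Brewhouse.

Rule 1: offers live music → Municipal Authorization required.
Rule 2: closes 10:00 PM, after 8:00 PM; years in business 15 ≥ 11 → General Business Certificate not required.
Rule 3: revenue $950,000 ≤ $2,600,000 → Annual Certificate required.
Rule 4: operates from an industrially zoned site (not: occupies leased commercial space) → Commercial License not required.
Rule 5: closes 10:00 PM, at/before 11:00 PM; revenue $950,000 ≥ $225,000 → Daytime Registration not required.

Annual Certificate, Municipal Authorization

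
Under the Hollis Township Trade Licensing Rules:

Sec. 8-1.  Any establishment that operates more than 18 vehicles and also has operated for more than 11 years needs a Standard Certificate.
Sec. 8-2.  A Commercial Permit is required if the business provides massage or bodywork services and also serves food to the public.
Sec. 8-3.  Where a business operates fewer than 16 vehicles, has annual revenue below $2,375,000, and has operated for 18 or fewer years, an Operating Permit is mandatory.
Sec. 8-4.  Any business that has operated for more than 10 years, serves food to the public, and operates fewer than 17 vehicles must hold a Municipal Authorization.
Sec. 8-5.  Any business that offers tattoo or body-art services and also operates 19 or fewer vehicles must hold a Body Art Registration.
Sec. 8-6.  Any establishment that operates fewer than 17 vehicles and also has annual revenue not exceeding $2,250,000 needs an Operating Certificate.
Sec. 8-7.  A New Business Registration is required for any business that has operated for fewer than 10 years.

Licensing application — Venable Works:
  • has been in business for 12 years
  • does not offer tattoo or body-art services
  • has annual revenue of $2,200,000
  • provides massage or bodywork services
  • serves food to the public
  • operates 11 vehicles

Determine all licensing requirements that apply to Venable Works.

Commercial Permit, Municipal Authorization, Operating Certificate, Operating Permit

Sec. 8-1. vehicles 11 ≤ 18; years in business 12 > 11 → Standard Certificate not required.
Sec. 8-2. provides massage or bodywork services; serves food to the public → Commercial Permit required.
Sec. 8-3. vehicles 11 < 16; revenue $2,200,000 < $2,375,000; years in business 12 ≤ 18 → Operating Permit required.
Sec. 8-4. years in business 12 > 10; serves food to the public; vehicles 11 < 17 → Municipal Authorization required.
Sec. 8-5. does not offer tattoo or body-art services; vehicles 11 ≤ 19 → Body Art Registration not required.
Sec. 8-6. vehicles 11 < 17; revenue $2,200,000 ≤ $2,250,000 → Operating Certificate required.
Sec. 8-7. years in business 12 ≥ 10 → New Business Registration not required.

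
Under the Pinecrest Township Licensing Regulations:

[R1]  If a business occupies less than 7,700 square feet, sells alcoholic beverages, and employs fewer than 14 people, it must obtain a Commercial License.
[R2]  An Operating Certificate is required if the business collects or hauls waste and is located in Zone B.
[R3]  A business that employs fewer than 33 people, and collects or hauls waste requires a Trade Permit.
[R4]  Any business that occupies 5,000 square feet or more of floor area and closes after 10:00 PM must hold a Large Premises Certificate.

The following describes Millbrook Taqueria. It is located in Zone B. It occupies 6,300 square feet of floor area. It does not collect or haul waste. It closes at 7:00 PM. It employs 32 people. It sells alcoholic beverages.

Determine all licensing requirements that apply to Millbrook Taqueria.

None

[R1] floor area 6,300 square feet < 7,700 square feet; sells alcoholic beverages; employees 32 ≥ 14 → Commercial License not required.
[R2] does not collect or haul waste; is located in Zone B → Operating Certificate not required.
[R3] employees 32 < 33; does not collect or haul waste → Trade Permit not required.
[R4] floor area 6,300 square feet ≥ 5,000 square feet; closes 7:00 PM, at/before 10:00 PM → Large Premises Certificate not required.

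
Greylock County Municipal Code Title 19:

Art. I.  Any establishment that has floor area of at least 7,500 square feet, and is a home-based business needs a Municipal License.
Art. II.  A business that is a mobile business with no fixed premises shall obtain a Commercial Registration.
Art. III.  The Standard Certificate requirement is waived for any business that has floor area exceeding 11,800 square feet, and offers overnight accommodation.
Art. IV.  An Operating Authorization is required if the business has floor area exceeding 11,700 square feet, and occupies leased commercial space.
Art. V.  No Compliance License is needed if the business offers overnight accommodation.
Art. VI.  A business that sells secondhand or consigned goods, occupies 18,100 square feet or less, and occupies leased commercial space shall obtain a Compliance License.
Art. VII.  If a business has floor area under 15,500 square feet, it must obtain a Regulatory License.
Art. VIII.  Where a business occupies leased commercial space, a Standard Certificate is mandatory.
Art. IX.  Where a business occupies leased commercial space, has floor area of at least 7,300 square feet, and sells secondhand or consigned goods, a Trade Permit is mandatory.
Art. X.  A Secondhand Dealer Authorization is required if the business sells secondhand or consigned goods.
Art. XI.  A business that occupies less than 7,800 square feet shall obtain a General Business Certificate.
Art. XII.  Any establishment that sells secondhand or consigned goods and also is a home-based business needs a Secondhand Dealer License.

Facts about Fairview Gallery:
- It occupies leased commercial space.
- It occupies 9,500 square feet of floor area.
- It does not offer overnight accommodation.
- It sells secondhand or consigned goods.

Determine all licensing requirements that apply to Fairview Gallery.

Art. I. floor area 9,500 square feet ≥ 7,500 square feet; occupies leased commercial space (not: is a home-based business) → Municipal License not required.
Art. II. occupies leased commercial space (not: is a mobile business with no fixed premises) → Commercial Registration not required.
Art. III. floor area 9,500 square feet ≤ 11,800 square feet; does not offer overnight accommodation → Standard Certificate exemption does not apply.
Art. IV. floor area 9,500 square feet ≤ 11,700 square feet; occupies leased commercial space → Operating Authorization not required.
Art. V. does not offer overnight accommodation → Compliance License exemption does not apply.
Art. VI. sells secondhand or consigned goods; floor area 9,500 square feet ≤ 18,100 square feet; occupies leased commercial space → Compliance License required.
Art. VII. floor area 9,500 square feet < 15,500 square feet → Regulatory License required.
Art. VIII. occupies leased commercial space → Standard Certificate required.
Art. IX. occupies leased commercial space; floor area 9,500 square feet ≥ 7,300 square feet; sells secondhand or consigned goods → Trade Permit required.
Art. X. sells secondhand or consigned goods → Secondhand Dealer Authorization required.
Art. XI. floor area 9,500 square feet ≥ 7,800 square feet → General Business Certificate not required.
Art. XII. sells secondhand or consigned goods; occupies leased commercial space (not: is a home-based business) → Secondhand Dealer License not required.

Compliance License, Regulatory License, Secondhand Dealer Authorization, Standard Certificate, Trade Permit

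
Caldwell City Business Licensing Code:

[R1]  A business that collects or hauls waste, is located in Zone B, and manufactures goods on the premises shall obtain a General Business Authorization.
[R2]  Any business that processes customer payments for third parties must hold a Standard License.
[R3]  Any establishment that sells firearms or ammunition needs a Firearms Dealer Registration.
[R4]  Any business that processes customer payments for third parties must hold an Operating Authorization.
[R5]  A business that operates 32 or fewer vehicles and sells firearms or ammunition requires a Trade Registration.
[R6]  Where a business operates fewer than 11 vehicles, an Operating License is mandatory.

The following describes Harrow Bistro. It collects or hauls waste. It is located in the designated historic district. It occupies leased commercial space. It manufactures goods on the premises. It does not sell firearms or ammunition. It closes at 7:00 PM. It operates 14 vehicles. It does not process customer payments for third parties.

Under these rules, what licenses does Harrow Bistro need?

None

[R1] collects or hauls waste; is located in the designated historic district (not: is located in Zone B); manufactures goods on the premises → General Business Authorization not required.
[R2] does not process customer payments for third parties → Standard License not required.
[R3] does not sell firearms or ammunition → Firearms Dealer Registration not required.
[R4] does not process customer payments for third parties → Operating Authorization not required.
[R5] vehicles 14 ≤ 32; does not sell firearms or ammunition → Trade Registration not required.
[R6] vehicles 14 ≥ 11 → Operating License not required.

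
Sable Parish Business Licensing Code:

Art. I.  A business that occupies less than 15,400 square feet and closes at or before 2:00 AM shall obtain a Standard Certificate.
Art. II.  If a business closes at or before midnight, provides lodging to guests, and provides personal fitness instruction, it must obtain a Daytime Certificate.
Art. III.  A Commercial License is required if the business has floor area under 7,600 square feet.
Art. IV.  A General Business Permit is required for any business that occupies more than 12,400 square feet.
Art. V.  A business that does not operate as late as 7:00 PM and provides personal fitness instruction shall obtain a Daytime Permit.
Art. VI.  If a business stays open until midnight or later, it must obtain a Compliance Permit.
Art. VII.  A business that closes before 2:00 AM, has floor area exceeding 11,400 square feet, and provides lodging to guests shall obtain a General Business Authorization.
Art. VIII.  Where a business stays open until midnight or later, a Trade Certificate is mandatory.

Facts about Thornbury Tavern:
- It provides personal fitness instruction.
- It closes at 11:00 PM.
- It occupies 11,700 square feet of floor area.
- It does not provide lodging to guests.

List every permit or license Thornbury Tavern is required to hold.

Art. I. floor area 11,700 square feet < 15,400 square feet; closes 11:00 PM, at/before 2:00 AM → Standard Certificate required.
Art. II. closes 11:00 PM, at/before midnight; does not provide lodging to guests; provides personal fitness instruction → Daytime Certificate not required.
Art. III. floor area 11,700 square feet ≥ 7,600 square feet → Commercial License not required.
Art. IV. floor area 11,700 square feet ≤ 12,400 square feet → General Business Permit not required.
Art. V. closes 11:00 PM, after 7:00 PM; provides personal fitness instruction → Daytime Permit not required.
Art. VI. closes 11:00 PM, at/before midnight → Compliance Permit not required.
Art. VII. closes 11:00 PM, at/before 2:00 AM; floor area 11,700 square feet > 11,400 square feet; does not provide lodging to guests → General Business Authorization not required.
Art. VIII. closes 11:00 PM, at/before midnight → Trade Certificate not required.

Standard Certificate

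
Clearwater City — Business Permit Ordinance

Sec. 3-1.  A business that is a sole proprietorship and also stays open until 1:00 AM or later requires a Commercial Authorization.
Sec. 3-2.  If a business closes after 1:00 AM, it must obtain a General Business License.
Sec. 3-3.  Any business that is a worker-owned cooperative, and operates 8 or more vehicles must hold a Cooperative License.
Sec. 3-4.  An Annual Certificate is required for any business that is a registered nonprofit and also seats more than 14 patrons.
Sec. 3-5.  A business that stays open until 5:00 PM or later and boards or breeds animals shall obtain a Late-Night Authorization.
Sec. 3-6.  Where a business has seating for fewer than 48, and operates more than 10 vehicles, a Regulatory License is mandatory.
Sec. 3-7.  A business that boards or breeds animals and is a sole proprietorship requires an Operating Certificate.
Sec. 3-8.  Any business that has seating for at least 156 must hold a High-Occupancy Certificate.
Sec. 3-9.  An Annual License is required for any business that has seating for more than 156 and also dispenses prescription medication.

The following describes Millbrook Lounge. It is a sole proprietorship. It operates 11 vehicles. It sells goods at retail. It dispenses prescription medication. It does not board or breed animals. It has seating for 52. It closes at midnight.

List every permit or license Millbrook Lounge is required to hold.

None

Sec. 3-1. is a sole proprietorship; closes midnight, at/before 1:00 AM → Commercial Authorization not required.
Sec. 3-2. closes midnight, at/before 1:00 AM → General Business License not required.
Sec. 3-3. is a sole proprietorship (not: is a worker-owned cooperative); vehicles 11 ≥ 8 → Cooperative License not required.
Sec. 3-4. is a sole proprietorship (not: is a registered nonprofit); seating 52 > 14 → Annual Certificate not required.
Sec. 3-5. closes midnight, after 5:00 PM; does not board or breed animals → Late-Night Authorization not required.
Sec. 3-6. seating 52 ≥ 48; vehicles 11 > 10 → Regulatory License not required.
Sec. 3-7. does not board or breed animals; is a sole proprietorship → Operating Certificate not required.
Sec. 3-8. seating 52 < 156 → High-Occupancy Certificate not required.
Sec. 3-9. seating 52 ≤ 156; dispenses prescription medication → Annual License not required.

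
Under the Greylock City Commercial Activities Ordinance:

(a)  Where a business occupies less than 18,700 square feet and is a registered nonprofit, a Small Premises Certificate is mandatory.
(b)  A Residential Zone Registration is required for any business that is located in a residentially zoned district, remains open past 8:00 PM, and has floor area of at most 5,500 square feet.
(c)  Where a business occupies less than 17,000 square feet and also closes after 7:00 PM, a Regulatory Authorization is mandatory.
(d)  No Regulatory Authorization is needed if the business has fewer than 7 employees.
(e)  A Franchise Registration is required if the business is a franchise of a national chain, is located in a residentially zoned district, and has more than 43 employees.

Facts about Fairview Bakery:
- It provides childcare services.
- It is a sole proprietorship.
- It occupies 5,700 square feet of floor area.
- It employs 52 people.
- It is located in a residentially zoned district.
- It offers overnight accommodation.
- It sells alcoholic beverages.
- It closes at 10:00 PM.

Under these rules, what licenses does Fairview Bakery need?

(a) floor area 5,700 square feet < 18,700 square feet; is a sole proprietorship (not: is a registered nonprofit) → Small Premises Certificate not required.
(b) is located in a residentially zoned district; closes 10:00 PM, after 8:00 PM; floor area 5,700 square feet > 5,500 square feet → Residential Zone Registration not required.
(c) floor area 5,700 square feet < 17,000 square feet; closes 10:00 PM, after 7:00 PM → Regulatory Authorization required.
(d) employees 52 ≥ 7 → Regulatory Authorization exemption does not apply.
(e) is a sole proprietorship (not: is a franchise of a national chain); is located in a residentially zoned district; employees 52 > 43 → Franchise Registration not required.

Regulatory Authorization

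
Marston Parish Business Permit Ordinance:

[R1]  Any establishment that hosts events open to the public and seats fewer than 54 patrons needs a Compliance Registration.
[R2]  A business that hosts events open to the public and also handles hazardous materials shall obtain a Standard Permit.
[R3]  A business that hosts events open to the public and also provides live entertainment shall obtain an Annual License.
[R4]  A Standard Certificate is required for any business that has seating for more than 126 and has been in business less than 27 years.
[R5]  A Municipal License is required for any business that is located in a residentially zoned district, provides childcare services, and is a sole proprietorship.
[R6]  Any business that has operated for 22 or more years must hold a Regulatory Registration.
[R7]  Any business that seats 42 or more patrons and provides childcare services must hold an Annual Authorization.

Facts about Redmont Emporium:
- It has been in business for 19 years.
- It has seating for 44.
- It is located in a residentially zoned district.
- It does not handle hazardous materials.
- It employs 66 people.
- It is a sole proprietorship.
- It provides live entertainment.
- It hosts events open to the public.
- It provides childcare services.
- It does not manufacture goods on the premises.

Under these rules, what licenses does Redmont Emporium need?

Annual Authorization, Annual License, Compliance Registration, Municipal License

[R1] hosts events open to the public; seating 44 < 54 → Compliance Registration required.
[R2] hosts events open to the public; does not handle hazardous materials → Standard Permit not required.
[R3] hosts events open to the public; provides live entertainment → Annual License required.
[R4] seating 44 ≤ 126; years in business 19 < 27 → Standard Certificate not required.
[R5] is located in a residentially zoned district; provides childcare services; is a sole proprietorship → Municipal License required.
[R6] years in business 19 < 22 → Regulatory Registration not required.
[R7] seating 44 ≥ 42; provides childcare services → Annual Authorization required.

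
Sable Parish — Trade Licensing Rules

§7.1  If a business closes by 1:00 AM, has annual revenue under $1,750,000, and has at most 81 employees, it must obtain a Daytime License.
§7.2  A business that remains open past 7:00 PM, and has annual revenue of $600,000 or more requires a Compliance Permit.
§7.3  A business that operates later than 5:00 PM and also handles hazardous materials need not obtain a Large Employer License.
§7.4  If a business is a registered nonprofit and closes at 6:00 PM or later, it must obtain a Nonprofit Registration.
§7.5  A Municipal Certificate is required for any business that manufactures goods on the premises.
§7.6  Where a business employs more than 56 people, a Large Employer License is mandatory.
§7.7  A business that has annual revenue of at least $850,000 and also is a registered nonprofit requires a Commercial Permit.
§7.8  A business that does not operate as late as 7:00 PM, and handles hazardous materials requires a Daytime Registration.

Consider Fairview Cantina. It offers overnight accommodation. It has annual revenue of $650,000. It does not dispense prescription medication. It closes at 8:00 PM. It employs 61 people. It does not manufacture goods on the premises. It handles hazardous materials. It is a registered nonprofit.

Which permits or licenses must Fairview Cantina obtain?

§7.1 closes 8:00 PM, at/before 1:00 AM; revenue $650,000 < $1,750,000; employees 61 ≤ 81 → Daytime License required.
§7.2 closes 8:00 PM, after 7:00 PM; revenue $650,000 ≥ $600,000 → Compliance Permit required.
§7.3 closes 8:00 PM, after 5:00 PM; handles hazardous materials → exempt from Large Employer License.
§7.4 is a registered nonprofit; closes 8:00 PM, after 6:00 PM → Nonprofit Registration required.
§7.5 does not manufacture goods on the premises → Municipal Certificate not required.
§7.6 employees 61 > 56 → Large Employer License required.
§7.7 revenue $650,000 < $850,000; is a registered nonprofit → Commercial Permit not required.
§7.8 closes 8:00 PM, after 7:00 PM; handles hazardous materials → Daytime Registration not required.

Compliance Permit, Daytime License, Nonprofit Registration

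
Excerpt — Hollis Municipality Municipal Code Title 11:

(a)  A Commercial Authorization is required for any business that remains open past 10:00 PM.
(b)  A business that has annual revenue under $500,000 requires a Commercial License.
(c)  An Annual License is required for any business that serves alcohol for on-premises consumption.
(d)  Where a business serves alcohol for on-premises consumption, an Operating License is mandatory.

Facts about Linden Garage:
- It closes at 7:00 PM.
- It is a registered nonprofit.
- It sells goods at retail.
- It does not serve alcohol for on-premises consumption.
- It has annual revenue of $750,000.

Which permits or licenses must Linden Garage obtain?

None

(a) closes 7:00 PM, at/before 10:00 PM → Commercial Authorization not required.
(b) revenue $750,000 ≥ $500,000 → Commercial License not required.
(c) does not serve alcohol for on-premises consumption → Annual License not required.
(d) does not serve alcohol for on-premises consumption → Operating License not required.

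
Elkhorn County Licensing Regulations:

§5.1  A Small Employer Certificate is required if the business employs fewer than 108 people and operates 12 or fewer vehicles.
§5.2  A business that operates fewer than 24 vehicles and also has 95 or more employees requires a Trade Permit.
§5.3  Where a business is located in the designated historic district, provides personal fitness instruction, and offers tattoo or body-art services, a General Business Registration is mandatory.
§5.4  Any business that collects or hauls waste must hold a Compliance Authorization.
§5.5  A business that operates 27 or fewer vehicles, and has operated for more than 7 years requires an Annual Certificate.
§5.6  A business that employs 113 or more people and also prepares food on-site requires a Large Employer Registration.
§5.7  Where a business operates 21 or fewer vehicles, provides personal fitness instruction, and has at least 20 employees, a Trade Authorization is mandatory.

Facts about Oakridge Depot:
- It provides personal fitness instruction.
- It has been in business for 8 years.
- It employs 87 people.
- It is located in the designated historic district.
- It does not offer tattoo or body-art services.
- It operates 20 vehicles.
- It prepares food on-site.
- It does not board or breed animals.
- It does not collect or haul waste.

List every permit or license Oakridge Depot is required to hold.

Annual Certificate, Trade Authorization

§5.1 employees 87 < 108; vehicles 20 > 12 → Small Employer Certificate not required.
§5.2 vehicles 20 < 24; employees 87 < 95 → Trade Permit not required.
§5.3 is located in the designated historic district; provides personal fitness instruction; does not offer tattoo or body-art services → General Business Registration not required.
§5.4 does not collect or haul waste → Compliance Authorization not required.
§5.5 vehicles 20 ≤ 27; years in business 8 > 7 → Annual Certificate required.
§5.6 employees 87 < 113; prepares food on-site → Large Employer Registration not required.
§5.7 vehicles 20 ≤ 21; provides personal fitness instruction; employees 87 ≥ 20 → Trade Authorization required.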